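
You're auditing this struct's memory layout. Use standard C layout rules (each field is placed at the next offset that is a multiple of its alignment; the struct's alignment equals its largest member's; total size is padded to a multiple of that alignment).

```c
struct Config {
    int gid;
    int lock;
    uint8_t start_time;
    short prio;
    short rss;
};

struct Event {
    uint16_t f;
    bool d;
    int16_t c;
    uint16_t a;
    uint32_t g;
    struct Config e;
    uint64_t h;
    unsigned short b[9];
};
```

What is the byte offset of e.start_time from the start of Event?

Config: 0..4  gid  (4B, 4-aligned); 4..8  lock  (4B, 4-aligned); 8..9  start_time  (1B, 1-aligned); 9..10  -- padding (1B); 10..12  prio  (2B, 2-aligned); 12..14  rss  (2B, 2-aligned); 14..16  -- tail padding (2B); sizeof = 16, alignof = 4
0..2  f  (2B, 2-aligned)
2..3  d  (1B, 1-aligned)
3..4  -- padding (1B)
4..6  c  (2B, 2-aligned)
6..8  a  (2B, 2-aligned)
8..12  g  (4B, 4-aligned)
12..28  e  (16B, 4-aligned)
within Config: start_time at 8
12 + 8 = 20

20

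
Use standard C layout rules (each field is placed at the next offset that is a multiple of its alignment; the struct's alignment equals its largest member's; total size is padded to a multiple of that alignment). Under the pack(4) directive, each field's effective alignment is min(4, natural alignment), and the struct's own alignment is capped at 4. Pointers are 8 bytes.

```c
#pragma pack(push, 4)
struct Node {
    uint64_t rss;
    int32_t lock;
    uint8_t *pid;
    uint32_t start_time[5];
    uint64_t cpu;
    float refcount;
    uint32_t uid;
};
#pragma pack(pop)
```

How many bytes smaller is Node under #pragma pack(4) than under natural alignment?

8

natural layout:
  rss at 0 (size 8, align 8) → ends 8
  lock at 8 (size 4, align 4) → ends 12
  pad 4 to align 8 for pid
  pid at 16 (size 8, align 8) → ends 24
  start_time at 24 (size 20, align 4) → ends 44
  pad 4 to align 8 for cpu
  cpu at 48 (size 8, align 8) → ends 56
  refcount at 56 (size 4, align 4) → ends 60
  uid at 60 (size 4, align 4) → ends 64
  total 64 bytes, alignment 8
packed(4) layout:
  rss at 0 (size 8, align 4) → ends 8
  lock at 8 (size 4, align 4) → ends 12
  pid at 12 (size 8, align 4) → ends 20
  start_time at 20 (size 20, align 4) → ends 40
  cpu at 40 (size 8, align 4) → ends 48
  refcount at 48 (size 4, align 4) → ends 52
  uid at 52 (size 4, align 4) → ends 56
  total 56 bytes, alignment 4
64 − 56 = 8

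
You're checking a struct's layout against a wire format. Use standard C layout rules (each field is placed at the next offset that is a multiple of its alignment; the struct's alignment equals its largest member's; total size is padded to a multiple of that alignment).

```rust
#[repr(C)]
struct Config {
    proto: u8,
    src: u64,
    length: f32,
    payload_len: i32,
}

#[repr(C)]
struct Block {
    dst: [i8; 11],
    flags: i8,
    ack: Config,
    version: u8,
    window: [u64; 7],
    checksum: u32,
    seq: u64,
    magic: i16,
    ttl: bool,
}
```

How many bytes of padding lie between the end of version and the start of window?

7

Config: 0..1  proto  (1B, 1-aligned); 1..8  -- padding (7B); 8..16  src  (8B, 8-aligned); 16..20  length  (4B, 4-aligned); 20..24  payload_len  (4B, 4-aligned); sizeof = 24, alignof = 8
0..11  dst  (11B, 1-aligned)
11..12  flags  (1B, 1-aligned)
12..16  -- padding (4B)
16..40  ack  (24B, 8-aligned)
40..41  version  (1B, 1-aligned)
41..48  -- padding (7B)
48..104  window  (56B, 8-aligned)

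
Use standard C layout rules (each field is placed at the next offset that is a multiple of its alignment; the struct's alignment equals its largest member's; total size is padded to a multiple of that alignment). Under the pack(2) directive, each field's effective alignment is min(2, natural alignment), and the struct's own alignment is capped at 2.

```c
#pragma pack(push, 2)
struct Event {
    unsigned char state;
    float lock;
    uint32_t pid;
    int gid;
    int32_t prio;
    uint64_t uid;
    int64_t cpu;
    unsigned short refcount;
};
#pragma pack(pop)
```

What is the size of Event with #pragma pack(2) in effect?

36

state at 0 (size 1, align 1) → ends 1
pad 1 to align 2 for lock
lock at 2 (size 4, align 2) → ends 6
pid at 6 (size 4, align 2) → ends 10
gid at 10 (size 4, align 2) → ends 14
prio at 14 (size 4, align 2) → ends 18
uid at 18 (size 8, align 2) → ends 26
cpu at 26 (size 8, align 2) → ends 34
refcount at 34 (size 2, align 2) → ends 36
total 36 bytes, alignment 2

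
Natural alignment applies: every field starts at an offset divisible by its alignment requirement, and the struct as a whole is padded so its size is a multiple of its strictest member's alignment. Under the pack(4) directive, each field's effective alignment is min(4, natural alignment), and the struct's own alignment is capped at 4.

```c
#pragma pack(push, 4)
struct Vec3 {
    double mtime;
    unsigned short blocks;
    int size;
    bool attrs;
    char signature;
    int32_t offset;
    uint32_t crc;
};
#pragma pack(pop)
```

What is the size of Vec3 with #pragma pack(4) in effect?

28

@0: mtime [8B, align 4] → 8
@8: blocks [2B, align 2] → 10
+2 pad (align 4)
@12: size [4B, align 4] → 16
@16: attrs [1B, align 1] → 17
@17: signature [1B, align 1] → 18
+2 pad (align 4)
@20: offset [4B, align 4] → 24
@24: crc [4B, align 4] → 28
size 28, align 4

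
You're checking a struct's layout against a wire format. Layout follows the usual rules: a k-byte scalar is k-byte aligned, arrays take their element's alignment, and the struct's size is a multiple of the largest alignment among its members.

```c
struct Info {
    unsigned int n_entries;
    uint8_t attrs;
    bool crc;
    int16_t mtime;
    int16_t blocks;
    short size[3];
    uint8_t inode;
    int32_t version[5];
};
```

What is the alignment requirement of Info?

4

member alignments: n_entries=4, attrs=1, crc=1, mtime=2, blocks=2, size=2, inode=1, version=4
max = 4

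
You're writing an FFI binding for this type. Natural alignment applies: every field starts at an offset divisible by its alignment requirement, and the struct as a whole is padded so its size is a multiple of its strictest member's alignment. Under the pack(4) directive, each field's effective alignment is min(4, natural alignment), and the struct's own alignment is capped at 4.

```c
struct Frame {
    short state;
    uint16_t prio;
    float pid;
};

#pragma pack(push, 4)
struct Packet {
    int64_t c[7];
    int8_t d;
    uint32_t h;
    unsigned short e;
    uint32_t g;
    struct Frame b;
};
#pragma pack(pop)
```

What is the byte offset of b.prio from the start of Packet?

74

Frame: 0..2  state  (2B, 2-aligned); 2..4  prio  (2B, 2-aligned); 4..8  pid  (4B, 4-aligned); sizeof = 8, alignof = 4
0..56  c  (56B, 4-aligned)
56..57  d  (1B, 1-aligned)
57..60  -- padding (3B)
60..64  h  (4B, 4-aligned)
64..66  e  (2B, 2-aligned)
66..68  -- padding (2B)
68..72  g  (4B, 4-aligned)
72..80  b  (8B, 4-aligned)
within Frame: prio at 2
72 + 2 = 74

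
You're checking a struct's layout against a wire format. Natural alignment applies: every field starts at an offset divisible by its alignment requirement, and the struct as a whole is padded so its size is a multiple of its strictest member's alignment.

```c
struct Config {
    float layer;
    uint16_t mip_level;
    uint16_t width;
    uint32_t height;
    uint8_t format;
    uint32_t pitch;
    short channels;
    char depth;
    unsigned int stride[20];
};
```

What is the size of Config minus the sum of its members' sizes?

@0: layer [4B, align 4] → 4
@4: mip_level [2B, align 2] → 6
@6: width [2B, align 2] → 8
@8: height [4B, align 4] → 12
@12: format [1B, align 1] → 13
+3 pad (align 4)
@16: pitch [4B, align 4] → 20
@20: channels [2B, align 2] → 22
@22: depth [1B, align 1] → 23
+1 pad (align 4)
@24: stride [80B, align 4] → 104
size 104, align 4
data bytes 100, size 104 → padding 4

4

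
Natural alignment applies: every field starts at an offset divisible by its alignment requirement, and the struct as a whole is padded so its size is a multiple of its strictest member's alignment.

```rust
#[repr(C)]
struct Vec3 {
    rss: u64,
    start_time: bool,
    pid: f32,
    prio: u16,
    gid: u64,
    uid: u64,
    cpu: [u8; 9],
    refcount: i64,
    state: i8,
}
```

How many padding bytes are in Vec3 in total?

rss at 0 (size 8, align 8) → ends 8
start_time at 8 (size 1, align 1) → ends 9
pad 3 to align 4 for pid
pid at 12 (size 4, align 4) → ends 16
prio at 16 (size 2, align 2) → ends 18
pad 6 to align 8 for gid
gid at 24 (size 8, align 8) → ends 32
uid at 32 (size 8, align 8) → ends 40
cpu at 40 (size 9, align 1) → ends 49
pad 7 to align 8 for refcount
refcount at 56 (size 8, align 8) → ends 64
state at 64 (size 1, align 1) → ends 65
tail pad 7 to reach multiple of 8
total 72 bytes, alignment 8
data bytes 49, size 72 → padding 23

23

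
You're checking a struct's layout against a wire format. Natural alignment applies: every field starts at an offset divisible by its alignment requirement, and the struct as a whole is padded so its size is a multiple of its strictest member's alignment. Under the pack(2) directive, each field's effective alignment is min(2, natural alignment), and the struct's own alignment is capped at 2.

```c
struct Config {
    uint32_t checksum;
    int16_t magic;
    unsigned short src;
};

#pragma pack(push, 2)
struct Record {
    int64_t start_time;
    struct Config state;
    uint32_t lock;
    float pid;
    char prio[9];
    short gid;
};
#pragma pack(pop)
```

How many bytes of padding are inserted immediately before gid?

Config: @0: checksum [4B, align 4] → 4; @4: magic [2B, align 2] → 6; @6: src [2B, align 2] → 8; size 8, align 4
@0: start_time [8B, align 2] → 8
@8: state [8B, align 2] → 16
@16: lock [4B, align 2] → 20
@20: pid [4B, align 2] → 24
@24: prio [9B, align 1] → 33
+1 pad (align 2)
@34: gid [2B, align 2] → 36

1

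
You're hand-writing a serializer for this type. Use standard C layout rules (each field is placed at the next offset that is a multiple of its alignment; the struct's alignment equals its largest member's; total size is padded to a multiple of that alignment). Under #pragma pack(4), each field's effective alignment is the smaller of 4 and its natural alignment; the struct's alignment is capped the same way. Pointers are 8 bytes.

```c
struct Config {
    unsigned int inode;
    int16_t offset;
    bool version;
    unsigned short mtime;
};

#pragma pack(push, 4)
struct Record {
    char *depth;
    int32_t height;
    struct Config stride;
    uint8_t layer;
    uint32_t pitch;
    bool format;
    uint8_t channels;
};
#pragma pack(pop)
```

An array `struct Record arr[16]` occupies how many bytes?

Config: 0..4  inode  (4B, 4-aligned); 4..6  offset  (2B, 2-aligned); 6..7  version  (1B, 1-aligned); 7..8  -- padding (1B); 8..10  mtime  (2B, 2-aligned); 10..12  -- tail padding (2B); sizeof = 12, alignof = 4
0..8  depth  (8B, 4-aligned)
8..12  height  (4B, 4-aligned)
12..24  stride  (12B, 4-aligned)
24..25  layer  (1B, 1-aligned)
25..28  -- padding (3B)
28..32  pitch  (4B, 4-aligned)
32..33  format  (1B, 1-aligned)
33..34  channels  (1B, 1-aligned)
34..36  -- tail padding (2B)
sizeof = 36, alignof = 4
array of 16: 16 × 36 = 576

576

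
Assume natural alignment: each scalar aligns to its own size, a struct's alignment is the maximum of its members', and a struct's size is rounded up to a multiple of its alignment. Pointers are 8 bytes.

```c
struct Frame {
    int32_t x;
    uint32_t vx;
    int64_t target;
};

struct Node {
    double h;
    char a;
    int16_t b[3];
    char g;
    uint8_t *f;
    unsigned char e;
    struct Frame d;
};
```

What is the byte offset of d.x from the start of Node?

40

Frame: @0: x [4B, align 4] → 4; @4: vx [4B, align 4] → 8; @8: target [8B, align 8] → 16; size 16, align 8
@0: h [8B, align 8] → 8
@8: a [1B, align 1] → 9
+1 pad (align 2)
@10: b [6B, align 2] → 16
@16: g [1B, align 1] → 17
+7 pad (align 8)
@24: f [8B, align 8] → 32
@32: e [1B, align 1] → 33
+7 pad (align 8)
@40: d [16B, align 8] → 56
within Frame: x at 0
40 + 0 = 40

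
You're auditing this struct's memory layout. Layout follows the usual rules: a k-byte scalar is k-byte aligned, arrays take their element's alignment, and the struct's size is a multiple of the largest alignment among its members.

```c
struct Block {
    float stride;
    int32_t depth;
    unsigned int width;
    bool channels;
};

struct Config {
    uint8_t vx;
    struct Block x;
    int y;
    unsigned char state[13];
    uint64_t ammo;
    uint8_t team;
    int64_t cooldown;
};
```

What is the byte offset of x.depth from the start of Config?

8

Block: @0: stride [4B, align 4] → 4; @4: depth [4B, align 4] → 8; @8: width [4B, align 4] → 12; @12: channels [1B, align 1] → 13; +3 tail pad (align 4); size 16, align 4
@0: vx [1B, align 1] → 1
+3 pad (align 4)
@4: x [16B, align 4] → 20
within Block: depth at 4
4 + 4 = 8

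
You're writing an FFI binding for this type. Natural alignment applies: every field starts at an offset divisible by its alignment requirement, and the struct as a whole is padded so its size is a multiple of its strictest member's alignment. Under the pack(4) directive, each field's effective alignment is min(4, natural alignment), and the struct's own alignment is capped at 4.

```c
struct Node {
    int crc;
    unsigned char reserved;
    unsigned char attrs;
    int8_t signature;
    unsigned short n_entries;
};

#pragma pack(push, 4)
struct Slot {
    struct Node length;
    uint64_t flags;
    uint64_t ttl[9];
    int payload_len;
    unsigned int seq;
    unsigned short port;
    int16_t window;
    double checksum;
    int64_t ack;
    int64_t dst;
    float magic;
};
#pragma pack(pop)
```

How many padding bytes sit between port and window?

Node: crc at 0 (size 4, align 4) → ends 4; reserved at 4 (size 1, align 1) → ends 5; attrs at 5 (size 1, align 1) → ends 6; signature at 6 (size 1, align 1) → ends 7; pad 1 to align 2 for n_entries; n_entries at 8 (size 2, align 2) → ends 10; tail pad 2 to reach multiple of 4; total 12 bytes, alignment 4
length at 0 (size 12, align 4) → ends 12
flags at 12 (size 8, align 4) → ends 20
ttl at 20 (size 72, align 4) → ends 92
payload_len at 92 (size 4, align 4) → ends 96
seq at 96 (size 4, align 4) → ends 100
port at 100 (size 2, align 2) → ends 102
window at 102 (size 2, align 2) → ends 104

0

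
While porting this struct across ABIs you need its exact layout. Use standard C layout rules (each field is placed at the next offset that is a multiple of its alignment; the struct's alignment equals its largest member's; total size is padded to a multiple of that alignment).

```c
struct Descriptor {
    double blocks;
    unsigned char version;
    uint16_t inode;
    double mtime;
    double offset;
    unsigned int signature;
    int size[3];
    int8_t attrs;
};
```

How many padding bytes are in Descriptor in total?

12

@0: blocks [8B, align 8] → 8
@8: version [1B, align 1] → 9
+1 pad (align 2)
@10: inode [2B, align 2] → 12
+4 pad (align 8)
@16: mtime [8B, align 8] → 24
@24: offset [8B, align 8] → 32
@32: signature [4B, align 4] → 36
@36: size [12B, align 4] → 48
@48: attrs [1B, align 1] → 49
+7 tail pad (align 8)
size 56, align 8
data bytes 44, size 56 → padding 12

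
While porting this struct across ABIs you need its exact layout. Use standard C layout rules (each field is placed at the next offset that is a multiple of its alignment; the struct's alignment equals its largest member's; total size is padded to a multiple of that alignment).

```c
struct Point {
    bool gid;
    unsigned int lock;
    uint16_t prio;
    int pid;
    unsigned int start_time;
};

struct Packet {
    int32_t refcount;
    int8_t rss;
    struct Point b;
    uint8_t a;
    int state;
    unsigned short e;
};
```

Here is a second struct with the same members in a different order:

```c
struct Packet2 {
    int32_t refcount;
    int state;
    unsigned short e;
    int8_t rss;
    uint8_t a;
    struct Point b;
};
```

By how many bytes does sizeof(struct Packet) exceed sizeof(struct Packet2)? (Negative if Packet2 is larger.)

8

Point: 0..1  gid  (1B, 1-aligned); 1..4  -- padding (3B); 4..8  lock  (4B, 4-aligned); 8..10  prio  (2B, 2-aligned); 10..12  -- padding (2B); 12..16  pid  (4B, 4-aligned); 16..20  start_time  (4B, 4-aligned); sizeof = 20, alignof = 4
0..4  refcount  (4B, 4-aligned)
4..5  rss  (1B, 1-aligned)
5..8  -- padding (3B)
8..28  b  (20B, 4-aligned)
28..29  a  (1B, 1-aligned)
29..32  -- padding (3B)
32..36  state  (4B, 4-aligned)
36..38  e  (2B, 2-aligned)
38..40  -- tail padding (2B)
sizeof = 40, alignof = 4
— Packet2 —
0..4  refcount  (4B, 4-aligned)
4..8  state  (4B, 4-aligned)
8..10  e  (2B, 2-aligned)
10..11  rss  (1B, 1-aligned)
11..12  a  (1B, 1-aligned)
12..32  b  (20B, 4-aligned)
sizeof = 32, alignof = 4
40 − 32 = 8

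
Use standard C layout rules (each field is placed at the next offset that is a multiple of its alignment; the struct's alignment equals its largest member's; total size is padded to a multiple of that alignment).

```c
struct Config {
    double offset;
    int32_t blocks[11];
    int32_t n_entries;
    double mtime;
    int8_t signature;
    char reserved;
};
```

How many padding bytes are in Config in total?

6

@0: offset [8B, align 8] → 8
@8: blocks [44B, align 4] → 52
@52: n_entries [4B, align 4] → 56
@56: mtime [8B, align 8] → 64
@64: signature [1B, align 1] → 65
@65: reserved [1B, align 1] → 66
+6 tail pad (align 8)
size 72, align 8
data bytes 66, size 72 → padding 6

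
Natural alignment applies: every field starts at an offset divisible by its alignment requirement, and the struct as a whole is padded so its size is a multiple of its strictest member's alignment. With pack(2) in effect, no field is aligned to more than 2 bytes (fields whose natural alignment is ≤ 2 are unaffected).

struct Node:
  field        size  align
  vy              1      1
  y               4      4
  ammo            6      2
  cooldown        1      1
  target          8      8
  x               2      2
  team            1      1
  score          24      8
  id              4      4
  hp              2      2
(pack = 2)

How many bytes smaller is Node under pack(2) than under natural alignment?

natural layout:
  @0: vy [1B, align 1] → 1
  +3 pad (align 4)
  @4: y [4B, align 4] → 8
  @8: ammo [6B, align 2] → 14
  @14: cooldown [1B, align 1] → 15
  +1 pad (align 8)
  @16: target [8B, align 8] → 24
  @24: x [2B, align 2] → 26
  @26: team [1B, align 1] → 27
  +5 pad (align 8)
  @32: score [24B, align 8] → 56
  @56: id [4B, align 4] → 60
  @60: hp [2B, align 2] → 62
  +2 tail pad (align 8)
  size 64, align 8
packed(2) layout:
  @0: vy [1B, align 1] → 1
  +1 pad (align 2)
  @2: y [4B, align 2] → 6
  @6: ammo [6B, align 2] → 12
  @12: cooldown [1B, align 1] → 13
  +1 pad (align 2)
  @14: target [8B, align 2] → 22
  @22: x [2B, align 2] → 24
  @24: team [1B, align 1] → 25
  +1 pad (align 2)
  @26: score [24B, align 2] → 50
  @50: id [4B, align 2] → 54
  @54: hp [2B, align 2] → 56
  size 56, align 2
64 − 56 = 8

8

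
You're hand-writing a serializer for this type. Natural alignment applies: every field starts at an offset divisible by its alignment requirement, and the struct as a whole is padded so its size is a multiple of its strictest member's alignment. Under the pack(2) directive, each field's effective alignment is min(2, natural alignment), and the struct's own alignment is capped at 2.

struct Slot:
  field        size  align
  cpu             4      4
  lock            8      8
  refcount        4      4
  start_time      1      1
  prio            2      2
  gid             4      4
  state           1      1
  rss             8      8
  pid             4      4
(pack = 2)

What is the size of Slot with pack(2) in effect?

38

cpu at 0 (size 4, align 2) → ends 4
lock at 4 (size 8, align 2) → ends 12
refcount at 12 (size 4, align 2) → ends 16
start_time at 16 (size 1, align 1) → ends 17
pad 1 to align 2 for prio
prio at 18 (size 2, align 2) → ends 20
gid at 20 (size 4, align 2) → ends 24
state at 24 (size 1, align 1) → ends 25
pad 1 to align 2 for rss
rss at 26 (size 8, align 2) → ends 34
pid at 34 (size 4, align 2) → ends 38
total 38 bytes, alignment 2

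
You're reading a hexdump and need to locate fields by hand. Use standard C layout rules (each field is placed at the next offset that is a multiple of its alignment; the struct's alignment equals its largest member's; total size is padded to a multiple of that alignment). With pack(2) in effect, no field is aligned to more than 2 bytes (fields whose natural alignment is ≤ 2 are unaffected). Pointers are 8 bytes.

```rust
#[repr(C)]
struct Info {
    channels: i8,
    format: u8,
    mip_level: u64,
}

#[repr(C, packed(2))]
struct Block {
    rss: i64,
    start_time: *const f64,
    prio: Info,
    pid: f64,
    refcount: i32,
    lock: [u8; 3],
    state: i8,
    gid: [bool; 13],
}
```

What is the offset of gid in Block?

Info: @0: channels [1B, align 1] → 1; @1: format [1B, align 1] → 2; +6 pad (align 8); @8: mip_level [8B, align 8] → 16; size 16, align 8
@0: rss [8B, align 2] → 8
@8: start_time [8B, align 2] → 16
@16: prio [16B, align 2] → 32
@32: pid [8B, align 2] → 40
@40: refcount [4B, align 2] → 44
@44: lock [3B, align 1] → 47
@47: state [1B, align 1] → 48
@48: gid [13B, align 1] → 61

48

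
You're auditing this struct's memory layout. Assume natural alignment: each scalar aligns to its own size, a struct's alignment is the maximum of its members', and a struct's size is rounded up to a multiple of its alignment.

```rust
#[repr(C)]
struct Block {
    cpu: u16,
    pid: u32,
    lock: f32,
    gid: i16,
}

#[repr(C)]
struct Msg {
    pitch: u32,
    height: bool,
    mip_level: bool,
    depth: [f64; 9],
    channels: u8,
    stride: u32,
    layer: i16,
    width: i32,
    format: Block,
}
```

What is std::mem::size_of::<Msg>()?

Block: @0: cpu [2B, align 2] → 2; +2 pad (align 4); @4: pid [4B, align 4] → 8; @8: lock [4B, align 4] → 12; @12: gid [2B, align 2] → 14; +2 tail pad (align 4); size 16, align 4
@0: pitch [4B, align 4] → 4
@4: height [1B, align 1] → 5
@5: mip_level [1B, align 1] → 6
+2 pad (align 8)
@8: depth [72B, align 8] → 80
@80: channels [1B, align 1] → 81
+3 pad (align 4)
@84: stride [4B, align 4] → 88
@88: layer [2B, align 2] → 90
+2 pad (align 4)
@92: width [4B, align 4] → 96
@96: format [16B, align 4] → 112
size 112, align 8

112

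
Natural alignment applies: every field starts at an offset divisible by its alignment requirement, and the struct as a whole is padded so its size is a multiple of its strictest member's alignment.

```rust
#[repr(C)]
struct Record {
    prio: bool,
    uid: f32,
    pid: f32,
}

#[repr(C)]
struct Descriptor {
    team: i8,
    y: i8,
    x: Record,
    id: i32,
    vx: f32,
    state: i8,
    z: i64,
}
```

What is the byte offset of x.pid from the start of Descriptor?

Record: prio at 0 (size 1, align 1) → ends 1; pad 3 to align 4 for uid; uid at 4 (size 4, align 4) → ends 8; pid at 8 (size 4, align 4) → ends 12; total 12 bytes, alignment 4
team at 0 (size 1, align 1) → ends 1
y at 1 (size 1, align 1) → ends 2
pad 2 to align 4 for x
x at 4 (size 12, align 4) → ends 16
within Record: pid at 8
4 + 8 = 12

12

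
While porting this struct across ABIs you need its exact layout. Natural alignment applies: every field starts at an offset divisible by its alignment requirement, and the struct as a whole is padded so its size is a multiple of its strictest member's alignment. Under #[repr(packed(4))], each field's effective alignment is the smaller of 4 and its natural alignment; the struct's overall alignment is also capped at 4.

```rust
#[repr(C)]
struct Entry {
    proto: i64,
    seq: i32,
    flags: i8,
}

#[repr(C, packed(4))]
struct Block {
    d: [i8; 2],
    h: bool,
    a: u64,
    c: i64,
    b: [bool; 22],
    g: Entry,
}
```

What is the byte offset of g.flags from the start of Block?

Entry: 0..8  proto  (8B, 8-aligned); 8..12  seq  (4B, 4-aligned); 12..13  flags  (1B, 1-aligned); 13..16  -- tail padding (3B); sizeof = 16, alignof = 8
0..2  d  (2B, 1-aligned)
2..3  h  (1B, 1-aligned)
3..4  -- padding (1B)
4..12  a  (8B, 4-aligned)
12..20  c  (8B, 4-aligned)
20..42  b  (22B, 1-aligned)
42..44  -- padding (2B)
44..60  g  (16B, 4-aligned)
within Entry: flags at 12
44 + 12 = 56

56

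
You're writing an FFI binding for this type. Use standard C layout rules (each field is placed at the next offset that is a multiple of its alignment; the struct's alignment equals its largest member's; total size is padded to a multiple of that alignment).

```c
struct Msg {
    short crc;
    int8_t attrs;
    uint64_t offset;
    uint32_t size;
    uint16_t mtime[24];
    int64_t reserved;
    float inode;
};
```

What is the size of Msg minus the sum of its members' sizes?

13

crc at 0 (size 2, align 2) → ends 2
attrs at 2 (size 1, align 1) → ends 3
pad 5 to align 8 for offset
offset at 8 (size 8, align 8) → ends 16
size at 16 (size 4, align 4) → ends 20
mtime at 20 (size 48, align 2) → ends 68
pad 4 to align 8 for reserved
reserved at 72 (size 8, align 8) → ends 80
inode at 80 (size 4, align 4) → ends 84
tail pad 4 to reach multiple of 8
total 88 bytes, alignment 8
data bytes 75, size 88 → padding 13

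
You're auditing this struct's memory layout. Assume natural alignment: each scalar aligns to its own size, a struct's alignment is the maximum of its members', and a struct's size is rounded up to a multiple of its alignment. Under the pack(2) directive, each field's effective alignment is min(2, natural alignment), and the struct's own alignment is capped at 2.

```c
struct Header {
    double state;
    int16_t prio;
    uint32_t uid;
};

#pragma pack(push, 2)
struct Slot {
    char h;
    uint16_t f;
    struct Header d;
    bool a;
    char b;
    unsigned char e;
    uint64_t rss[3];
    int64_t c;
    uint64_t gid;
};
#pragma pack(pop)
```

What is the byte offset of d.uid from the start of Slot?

16

Header: state at 0 (size 8, align 8) → ends 8; prio at 8 (size 2, align 2) → ends 10; pad 2 to align 4 for uid; uid at 12 (size 4, align 4) → ends 16; total 16 bytes, alignment 8
h at 0 (size 1, align 1) → ends 1
pad 1 to align 2 for f
f at 2 (size 2, align 2) → ends 4
d at 4 (size 16, align 2) → ends 20
within Header: uid at 12
4 + 12 = 16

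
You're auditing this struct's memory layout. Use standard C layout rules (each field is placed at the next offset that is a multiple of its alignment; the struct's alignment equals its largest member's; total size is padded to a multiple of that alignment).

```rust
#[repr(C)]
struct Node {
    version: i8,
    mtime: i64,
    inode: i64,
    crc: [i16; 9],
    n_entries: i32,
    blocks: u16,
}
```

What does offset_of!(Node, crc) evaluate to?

24

0..1  version  (1B, 1-aligned)
1..8  -- padding (7B)
8..16  mtime  (8B, 8-aligned)
16..24  inode  (8B, 8-aligned)
24..42  crc  (18B, 2-aligned)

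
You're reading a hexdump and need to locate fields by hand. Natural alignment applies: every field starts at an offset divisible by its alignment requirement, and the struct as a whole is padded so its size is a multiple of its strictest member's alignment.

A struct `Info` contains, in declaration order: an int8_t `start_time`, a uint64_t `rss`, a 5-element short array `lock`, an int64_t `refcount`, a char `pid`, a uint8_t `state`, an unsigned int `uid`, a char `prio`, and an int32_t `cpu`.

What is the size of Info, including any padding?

56

0..1  start_time  (1B, 1-aligned)
1..8  -- padding (7B)
8..16  rss  (8B, 8-aligned)
16..26  lock  (10B, 2-aligned)
26..32  -- padding (6B)
32..40  refcount  (8B, 8-aligned)
40..41  pid  (1B, 1-aligned)
41..42  state  (1B, 1-aligned)
42..44  -- padding (2B)
44..48  uid  (4B, 4-aligned)
48..49  prio  (1B, 1-aligned)
49..52  -- padding (3B)
52..56  cpu  (4B, 4-aligned)
sizeof = 56, alignof = 8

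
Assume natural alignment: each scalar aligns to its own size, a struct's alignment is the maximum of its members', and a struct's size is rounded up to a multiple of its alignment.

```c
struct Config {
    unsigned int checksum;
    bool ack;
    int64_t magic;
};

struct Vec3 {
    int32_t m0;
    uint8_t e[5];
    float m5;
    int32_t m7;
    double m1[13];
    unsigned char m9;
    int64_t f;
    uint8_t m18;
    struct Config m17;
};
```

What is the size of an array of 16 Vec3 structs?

Config: 0..4  checksum  (4B, 4-aligned); 4..5  ack  (1B, 1-aligned); 5..8  -- padding (3B); 8..16  magic  (8B, 8-aligned); sizeof = 16, alignof = 8
0..4  m0  (4B, 4-aligned)
4..9  e  (5B, 1-aligned)
9..12  -- padding (3B)
12..16  m5  (4B, 4-aligned)
16..20  m7  (4B, 4-aligned)
20..24  -- padding (4B)
24..128  m1  (104B, 8-aligned)
128..129  m9  (1B, 1-aligned)
129..136  -- padding (7B)
136..144  f  (8B, 8-aligned)
144..145  m18  (1B, 1-aligned)
145..152  -- padding (7B)
152..168  m17  (16B, 8-aligned)
sizeof = 168, alignof = 8
array of 16: 16 × 168 = 2688

2688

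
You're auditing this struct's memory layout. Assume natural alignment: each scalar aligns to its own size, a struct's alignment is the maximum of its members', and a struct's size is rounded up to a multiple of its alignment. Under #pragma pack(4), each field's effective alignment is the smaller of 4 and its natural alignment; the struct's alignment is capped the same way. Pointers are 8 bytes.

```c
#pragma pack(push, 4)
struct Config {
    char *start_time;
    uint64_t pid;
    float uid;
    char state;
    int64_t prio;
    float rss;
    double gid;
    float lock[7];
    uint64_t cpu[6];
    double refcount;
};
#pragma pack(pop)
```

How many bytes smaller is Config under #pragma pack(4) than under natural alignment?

8

natural layout:
  start_time at 0 (size 8, align 8) → ends 8
  pid at 8 (size 8, align 8) → ends 16
  uid at 16 (size 4, align 4) → ends 20
  state at 20 (size 1, align 1) → ends 21
  pad 3 to align 8 for prio
  prio at 24 (size 8, align 8) → ends 32
  rss at 32 (size 4, align 4) → ends 36
  pad 4 to align 8 for gid
  gid at 40 (size 8, align 8) → ends 48
  lock at 48 (size 28, align 4) → ends 76
  pad 4 to align 8 for cpu
  cpu at 80 (size 48, align 8) → ends 128
  refcount at 128 (size 8, align 8) → ends 136
  total 136 bytes, alignment 8
packed(4) layout:
  start_time at 0 (size 8, align 4) → ends 8
  pid at 8 (size 8, align 4) → ends 16
  uid at 16 (size 4, align 4) → ends 20
  state at 20 (size 1, align 1) → ends 21
  pad 3 to align 4 for prio
  prio at 24 (size 8, align 4) → ends 32
  rss at 32 (size 4, align 4) → ends 36
  gid at 36 (size 8, align 4) → ends 44
  lock at 44 (size 28, align 4) → ends 72
  cpu at 72 (size 48, align 4) → ends 120
  refcount at 120 (size 8, align 4) → ends 128
  total 128 bytes, alignment 4
136 − 128 = 8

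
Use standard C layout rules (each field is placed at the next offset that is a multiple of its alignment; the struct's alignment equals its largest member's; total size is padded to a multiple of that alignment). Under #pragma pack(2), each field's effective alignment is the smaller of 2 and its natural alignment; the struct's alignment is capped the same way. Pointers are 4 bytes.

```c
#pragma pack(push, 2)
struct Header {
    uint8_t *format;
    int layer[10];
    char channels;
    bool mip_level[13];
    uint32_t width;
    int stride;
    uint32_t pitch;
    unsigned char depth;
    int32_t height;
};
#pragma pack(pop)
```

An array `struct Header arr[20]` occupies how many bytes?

1520

format at 0 (size 4, align 2) → ends 4
layer at 4 (size 40, align 2) → ends 44
channels at 44 (size 1, align 1) → ends 45
mip_level at 45 (size 13, align 1) → ends 58
width at 58 (size 4, align 2) → ends 62
stride at 62 (size 4, align 2) → ends 66
pitch at 66 (size 4, align 2) → ends 70
depth at 70 (size 1, align 1) → ends 71
pad 1 to align 2 for height
height at 72 (size 4, align 2) → ends 76
total 76 bytes, alignment 2
array of 20: 20 × 76 = 1520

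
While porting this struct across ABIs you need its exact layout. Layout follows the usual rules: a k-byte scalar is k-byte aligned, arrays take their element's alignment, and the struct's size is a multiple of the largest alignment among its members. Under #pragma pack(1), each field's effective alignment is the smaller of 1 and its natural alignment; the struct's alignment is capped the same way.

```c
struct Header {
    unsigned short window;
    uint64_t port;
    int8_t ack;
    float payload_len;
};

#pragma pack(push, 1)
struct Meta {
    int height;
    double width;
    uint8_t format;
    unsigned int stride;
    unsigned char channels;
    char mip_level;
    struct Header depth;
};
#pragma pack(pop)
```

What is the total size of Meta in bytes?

43 bytes

Header: 0..2  window  (2B, 2-aligned); 2..8  -- padding (6B); 8..16  port  (8B, 8-aligned); 16..17  ack  (1B, 1-aligned); 17..20  -- padding (3B); 20..24  payload_len  (4B, 4-aligned); sizeof = 24, alignof = 8
0..4  height  (4B, 1-aligned)
4..12  width  (8B, 1-aligned)
12..13  format  (1B, 1-aligned)
13..17  stride  (4B, 1-aligned)
17..18  channels  (1B, 1-aligned)
18..19  mip_level  (1B, 1-aligned)
19..43  depth  (24B, 1-aligned)
sizeof = 43, alignof = 1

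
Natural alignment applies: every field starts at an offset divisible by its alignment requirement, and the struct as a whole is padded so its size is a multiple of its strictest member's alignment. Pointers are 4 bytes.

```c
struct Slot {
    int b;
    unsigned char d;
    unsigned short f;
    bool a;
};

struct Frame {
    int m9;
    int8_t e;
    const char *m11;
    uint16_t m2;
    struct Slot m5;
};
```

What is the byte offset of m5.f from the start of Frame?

22

Slot: @0: b [4B, align 4] → 4; @4: d [1B, align 1] → 5; +1 pad (align 2); @6: f [2B, align 2] → 8; @8: a [1B, align 1] → 9; +3 tail pad (align 4); size 12, align 4
@0: m9 [4B, align 4] → 4
@4: e [1B, align 1] → 5
+3 pad (align 4)
@8: m11 [4B, align 4] → 12
@12: m2 [2B, align 2] → 14
+2 pad (align 4)
@16: m5 [12B, align 4] → 28
within Slot: f at 6
16 + 6 = 22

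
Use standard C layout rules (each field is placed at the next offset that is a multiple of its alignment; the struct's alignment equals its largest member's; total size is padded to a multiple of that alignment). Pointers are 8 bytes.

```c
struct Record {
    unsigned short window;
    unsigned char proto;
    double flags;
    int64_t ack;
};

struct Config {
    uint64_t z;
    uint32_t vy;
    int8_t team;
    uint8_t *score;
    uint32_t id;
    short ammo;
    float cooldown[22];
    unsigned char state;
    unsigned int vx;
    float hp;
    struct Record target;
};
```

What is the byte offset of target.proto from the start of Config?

Record: window at 0 (size 2, align 2) → ends 2; proto at 2 (size 1, align 1) → ends 3; pad 5 to align 8 for flags; flags at 8 (size 8, align 8) → ends 16; ack at 16 (size 8, align 8) → ends 24; total 24 bytes, alignment 8
z at 0 (size 8, align 8) → ends 8
vy at 8 (size 4, align 4) → ends 12
team at 12 (size 1, align 1) → ends 13
pad 3 to align 8 for score
score at 16 (size 8, align 8) → ends 24
id at 24 (size 4, align 4) → ends 28
ammo at 28 (size 2, align 2) → ends 30
pad 2 to align 4 for cooldown
cooldown at 32 (size 88, align 4) → ends 120
state at 120 (size 1, align 1) → ends 121
pad 3 to align 4 for vx
vx at 124 (size 4, align 4) → ends 128
hp at 128 (size 4, align 4) → ends 132
pad 4 to align 8 for target
target at 136 (size 24, align 8) → ends 160
within Record: proto at 2
136 + 2 = 138

138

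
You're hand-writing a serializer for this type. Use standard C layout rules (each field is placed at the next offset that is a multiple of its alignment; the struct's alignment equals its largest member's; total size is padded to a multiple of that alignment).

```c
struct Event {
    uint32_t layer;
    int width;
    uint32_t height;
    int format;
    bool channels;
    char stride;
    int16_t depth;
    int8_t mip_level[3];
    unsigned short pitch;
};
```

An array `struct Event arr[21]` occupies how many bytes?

layer at 0 (size 4, align 4) → ends 4
width at 4 (size 4, align 4) → ends 8
height at 8 (size 4, align 4) → ends 12
format at 12 (size 4, align 4) → ends 16
channels at 16 (size 1, align 1) → ends 17
stride at 17 (size 1, align 1) → ends 18
depth at 18 (size 2, align 2) → ends 20
mip_level at 20 (size 3, align 1) → ends 23
pad 1 to align 2 for pitch
pitch at 24 (size 2, align 2) → ends 26
tail pad 2 to reach multiple of 4
total 28 bytes, alignment 4
array of 21: 21 × 28 = 588

588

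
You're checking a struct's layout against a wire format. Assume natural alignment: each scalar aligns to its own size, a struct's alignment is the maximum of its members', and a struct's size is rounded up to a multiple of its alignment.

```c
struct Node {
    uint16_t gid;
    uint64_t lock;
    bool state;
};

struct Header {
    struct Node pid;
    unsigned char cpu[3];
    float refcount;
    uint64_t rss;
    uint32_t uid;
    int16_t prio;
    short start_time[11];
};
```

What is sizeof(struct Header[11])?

792

Node: 0..2  gid  (2B, 2-aligned); 2..8  -- padding (6B); 8..16  lock  (8B, 8-aligned); 16..17  state  (1B, 1-aligned); 17..24  -- tail padding (7B); sizeof = 24, alignof = 8
0..24  pid  (24B, 8-aligned)
24..27  cpu  (3B, 1-aligned)
27..28  -- padding (1B)
28..32  refcount  (4B, 4-aligned)
32..40  rss  (8B, 8-aligned)
40..44  uid  (4B, 4-aligned)
44..46  prio  (2B, 2-aligned)
46..68  start_time  (22B, 2-aligned)
68..72  -- tail padding (4B)
sizeof = 72, alignof = 8
array of 11: 11 × 72 = 792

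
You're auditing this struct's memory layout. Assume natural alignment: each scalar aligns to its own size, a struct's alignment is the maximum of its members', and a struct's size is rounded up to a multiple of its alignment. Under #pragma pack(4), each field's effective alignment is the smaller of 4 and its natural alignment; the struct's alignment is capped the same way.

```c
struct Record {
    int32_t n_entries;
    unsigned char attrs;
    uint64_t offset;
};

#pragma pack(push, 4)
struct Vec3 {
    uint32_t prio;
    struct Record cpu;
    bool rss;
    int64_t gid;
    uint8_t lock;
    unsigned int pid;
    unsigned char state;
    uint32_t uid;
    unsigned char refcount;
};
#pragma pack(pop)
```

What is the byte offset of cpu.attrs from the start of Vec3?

8

Record: n_entries at 0 (size 4, align 4) → ends 4; attrs at 4 (size 1, align 1) → ends 5; pad 3 to align 8 for offset; offset at 8 (size 8, align 8) → ends 16; total 16 bytes, alignment 8
prio at 0 (size 4, align 4) → ends 4
cpu at 4 (size 16, align 4) → ends 20
within Record: attrs at 4
4 + 4 = 8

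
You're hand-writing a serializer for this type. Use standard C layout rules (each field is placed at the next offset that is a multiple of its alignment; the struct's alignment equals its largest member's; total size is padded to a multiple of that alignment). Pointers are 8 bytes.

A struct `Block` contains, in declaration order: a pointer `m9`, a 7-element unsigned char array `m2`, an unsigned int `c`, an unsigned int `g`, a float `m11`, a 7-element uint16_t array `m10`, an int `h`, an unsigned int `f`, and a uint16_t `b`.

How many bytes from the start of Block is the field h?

44

@0: m9 [8B, align 8] → 8
@8: m2 [7B, align 1] → 15
+1 pad (align 4)
@16: c [4B, align 4] → 20
@20: g [4B, align 4] → 24
@24: m11 [4B, align 4] → 28
@28: m10 [14B, align 2] → 42
+2 pad (align 4)
@44: h [4B, align 4] → 48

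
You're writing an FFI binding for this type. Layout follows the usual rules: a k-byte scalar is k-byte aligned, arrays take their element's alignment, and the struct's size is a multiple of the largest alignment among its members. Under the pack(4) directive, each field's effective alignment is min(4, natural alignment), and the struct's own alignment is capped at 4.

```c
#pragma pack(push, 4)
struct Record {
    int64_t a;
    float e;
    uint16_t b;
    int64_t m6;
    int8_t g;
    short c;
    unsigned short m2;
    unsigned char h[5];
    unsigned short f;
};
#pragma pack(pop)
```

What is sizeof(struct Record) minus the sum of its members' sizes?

6

@0: a [8B, align 4] → 8
@8: e [4B, align 4] → 12
@12: b [2B, align 2] → 14
+2 pad (align 4)
@16: m6 [8B, align 4] → 24
@24: g [1B, align 1] → 25
+1 pad (align 2)
@26: c [2B, align 2] → 28
@28: m2 [2B, align 2] → 30
@30: h [5B, align 1] → 35
+1 pad (align 2)
@36: f [2B, align 2] → 38
+2 tail pad (align 4)
size 40, align 4
data bytes 34, size 40 → padding 6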